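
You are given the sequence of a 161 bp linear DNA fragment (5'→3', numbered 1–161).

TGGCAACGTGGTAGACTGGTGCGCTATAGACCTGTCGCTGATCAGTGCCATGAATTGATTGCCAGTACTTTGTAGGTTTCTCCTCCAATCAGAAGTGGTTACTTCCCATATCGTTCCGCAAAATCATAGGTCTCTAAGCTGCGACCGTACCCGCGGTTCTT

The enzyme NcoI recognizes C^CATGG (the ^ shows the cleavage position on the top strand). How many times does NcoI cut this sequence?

No occurrence of CCATGG is present in the sequence.
NcoI does not cut: 0 sites.

0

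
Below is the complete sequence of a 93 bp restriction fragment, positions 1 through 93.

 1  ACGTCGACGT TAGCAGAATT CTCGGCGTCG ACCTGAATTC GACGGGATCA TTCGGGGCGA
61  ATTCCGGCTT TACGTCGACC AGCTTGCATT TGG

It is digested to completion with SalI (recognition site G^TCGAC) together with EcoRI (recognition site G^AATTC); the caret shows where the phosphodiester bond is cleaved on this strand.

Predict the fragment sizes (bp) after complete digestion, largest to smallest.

SalI sites (GTCGAC) start at positions 3, 27, 74.
SalI cuts after the first base of each site, so after positions 3, 27, 74.
EcoRI sites (GAATTC) start at positions 16, 35, 59.
EcoRI cuts after the first base of each site, so after positions 16, 35, 59.
Combined cut positions: 3, 16, 27, 35, 59, 74.
Linear molecule, 6 cuts → 7 fragments:
  1–3 → 3 bp
  4–16 → 13 bp
  17–27 → 11 bp
  28–35 → 8 bp
  36–59 → 24 bp
  60–74 → 15 bp
  75–93 → 19 bp
Sorted largest to smallest: 24, 19, 15, 13, 11, 8, 3 bp.

24, 19, 15, 13, 11, 8, 3 bp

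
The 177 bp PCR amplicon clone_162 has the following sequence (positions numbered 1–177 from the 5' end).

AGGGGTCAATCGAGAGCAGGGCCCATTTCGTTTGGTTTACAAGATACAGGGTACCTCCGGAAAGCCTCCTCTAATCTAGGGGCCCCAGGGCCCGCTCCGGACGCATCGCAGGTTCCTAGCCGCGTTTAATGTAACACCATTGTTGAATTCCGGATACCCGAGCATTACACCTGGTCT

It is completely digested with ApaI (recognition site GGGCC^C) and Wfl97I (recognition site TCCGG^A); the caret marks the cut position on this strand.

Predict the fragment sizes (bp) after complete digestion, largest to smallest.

53, 37, 24, 24, 23, 8, 8 bp

ApaI sites (GGGCCC) start at positions 19, 80, 88.
ApaI cuts after base 5 of each site (before the last base), so after positions 23, 84, 92.
Wfl97I sites (TCCGGA) start at positions 56, 96, 149.
Wfl97I cuts after base 5 of each site (before the last base), so after positions 60, 100, 153.
Combined cut positions: 23, 60, 84, 92, 100, 153.
Linear molecule, 6 cuts → 7 fragments:
  1–23 → 23 bp
  24–60 → 37 bp
  61–84 → 24 bp
  85–92 → 8 bp
  93–100 → 8 bp
  101–153 → 53 bp
  154–177 → 24 bp
Sorted largest to smallest: 53, 37, 24, 24, 23, 8, 8 bp.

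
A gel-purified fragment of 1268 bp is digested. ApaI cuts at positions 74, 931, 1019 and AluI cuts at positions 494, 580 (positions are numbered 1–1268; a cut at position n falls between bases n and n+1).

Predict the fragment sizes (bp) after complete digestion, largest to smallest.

420, 351, 249, 88, 86, 74 bp

Combined cut positions (sorted): 74, 494, 580, 931, 1019.
Linear molecule, 5 cuts → 6 fragments:
  74 − 0 = 74 bp
  494 − 74 = 420 bp
  580 − 494 = 86 bp
  931 − 580 = 351 bp
  1019 − 931 = 88 bp
  1268 − 1019 = 249 bp
Sorted largest to smallest: 420, 351, 249, 88, 86, 74 bp.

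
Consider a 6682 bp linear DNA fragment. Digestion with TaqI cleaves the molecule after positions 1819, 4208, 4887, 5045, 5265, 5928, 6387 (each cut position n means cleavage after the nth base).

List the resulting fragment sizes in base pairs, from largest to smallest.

2389, 1819, 679, 663, 459, 295, 220, 158 bp

Linear molecule, 7 cuts → 8 fragments:
  1819 − 0 = 1819 bp
  4208 − 1819 = 2389 bp
  4887 − 4208 = 679 bp
  5045 − 4887 = 158 bp
  5265 − 5045 = 220 bp
  5928 − 5265 = 663 bp
  6387 − 5928 = 459 bp
  6682 − 6387 = 295 bp
Sorted largest to smallest: 2389, 1819, 679, 663, 459, 295, 220, 158 bp.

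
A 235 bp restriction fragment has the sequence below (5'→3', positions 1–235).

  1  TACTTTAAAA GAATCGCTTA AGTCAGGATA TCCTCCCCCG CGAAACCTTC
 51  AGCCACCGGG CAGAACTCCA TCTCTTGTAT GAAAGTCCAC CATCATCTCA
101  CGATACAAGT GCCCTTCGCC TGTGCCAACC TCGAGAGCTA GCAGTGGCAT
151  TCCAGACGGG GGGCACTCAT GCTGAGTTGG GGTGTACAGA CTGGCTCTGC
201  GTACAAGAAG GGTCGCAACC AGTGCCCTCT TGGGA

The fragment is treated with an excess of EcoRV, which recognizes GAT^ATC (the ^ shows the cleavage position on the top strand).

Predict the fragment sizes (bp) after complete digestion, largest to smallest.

206, 29 bp

The EcoRV site (GATATC) starts at position 27.
EcoRV cuts after base 3 of each site, so after position 29.
Linear molecule, 1 cut → 2 fragments:
  1–29 → 29 bp
  30–235 → 206 bp
Sorted largest to smallest: 206, 29 bp.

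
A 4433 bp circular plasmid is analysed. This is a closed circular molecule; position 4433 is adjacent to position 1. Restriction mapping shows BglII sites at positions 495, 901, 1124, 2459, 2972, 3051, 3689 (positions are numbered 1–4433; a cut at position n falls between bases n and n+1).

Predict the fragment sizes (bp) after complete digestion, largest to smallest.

1335, 1239, 638, 513, 406, 223, 79 bp

Circular molecule, 7 cuts → 7 fragments:
  901 − 495 = 406 bp
  1124 − 901 = 223 bp
  2459 − 1124 = 1335 bp
  2972 − 2459 = 513 bp
  3051 − 2972 = 79 bp
  3689 − 3051 = 638 bp
  wrap: 4433 − 3689 + 495 = 1239 bp
Sorted largest to smallest: 1335, 1239, 638, 513, 406, 223, 79 bp.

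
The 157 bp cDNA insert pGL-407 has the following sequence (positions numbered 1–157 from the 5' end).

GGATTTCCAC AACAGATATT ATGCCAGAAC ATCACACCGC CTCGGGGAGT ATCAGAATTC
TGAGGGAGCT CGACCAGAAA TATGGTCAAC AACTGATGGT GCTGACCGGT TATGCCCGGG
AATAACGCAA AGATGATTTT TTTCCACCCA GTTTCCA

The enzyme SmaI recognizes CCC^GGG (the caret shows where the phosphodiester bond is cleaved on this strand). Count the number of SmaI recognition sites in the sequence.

CCCGGG occurs starting at position 115.
SmaI cuts at 1 site.

1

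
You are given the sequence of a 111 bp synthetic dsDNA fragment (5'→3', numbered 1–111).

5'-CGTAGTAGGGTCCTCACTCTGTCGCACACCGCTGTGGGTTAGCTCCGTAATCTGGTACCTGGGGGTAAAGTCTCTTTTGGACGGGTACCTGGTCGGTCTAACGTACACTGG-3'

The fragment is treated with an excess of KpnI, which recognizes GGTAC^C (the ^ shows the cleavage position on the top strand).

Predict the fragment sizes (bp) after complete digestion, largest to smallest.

58, 30, 23 bp

KpnI sites (GGTACC) start at positions 54, 84.
KpnI cuts after base 5 of each site (before the last base), so after positions 58, 88.
Linear molecule, 2 cuts → 3 fragments:
  1–58 → 58 bp
  59–88 → 30 bp
  89–111 → 23 bp
Sorted largest to smallest: 58, 30, 23 bp.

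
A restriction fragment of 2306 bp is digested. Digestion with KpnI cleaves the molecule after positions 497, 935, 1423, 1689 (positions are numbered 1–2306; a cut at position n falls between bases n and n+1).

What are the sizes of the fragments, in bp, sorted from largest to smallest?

Linear molecule, 4 cuts → 5 fragments:
  497 − 0 = 497 bp
  935 − 497 = 438 bp
  1423 − 935 = 488 bp
  1689 − 1423 = 266 bp
  2306 − 1689 = 617 bp
Sorted largest to smallest: 617, 497, 488, 438, 266 bp.

617, 497, 488, 438, 266 bp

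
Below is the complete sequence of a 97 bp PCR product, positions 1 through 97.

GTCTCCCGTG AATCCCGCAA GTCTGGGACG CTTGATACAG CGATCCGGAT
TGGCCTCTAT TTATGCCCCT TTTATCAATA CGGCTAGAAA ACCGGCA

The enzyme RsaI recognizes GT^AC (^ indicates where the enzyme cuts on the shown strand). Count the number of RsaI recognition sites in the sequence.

No occurrence of GTAC is present in the sequence.
RsaI does not cut: 0 sites.

0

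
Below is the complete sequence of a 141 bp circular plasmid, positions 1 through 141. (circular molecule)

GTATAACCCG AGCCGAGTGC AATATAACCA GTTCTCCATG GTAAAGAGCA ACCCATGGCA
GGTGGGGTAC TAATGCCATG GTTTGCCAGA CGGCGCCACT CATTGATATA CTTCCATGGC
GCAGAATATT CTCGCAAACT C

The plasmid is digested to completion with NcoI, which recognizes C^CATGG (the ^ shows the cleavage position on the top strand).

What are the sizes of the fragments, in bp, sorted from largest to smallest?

63, 38, 23, 17 bp

NcoI sites (CCATGG) start at positions 36, 53, 76, 114.
NcoI cuts after the first base of each site, so after positions 36, 53, 76, 114.
Circular molecule, 4 cuts → 4 fragments:
  37–53 → 17 bp
  54–76 → 23 bp
  77–114 → 38 bp
  115–141 then 1–36 → 27 + 36 = 63 bp
Sorted largest to smallest: 63, 38, 23, 17 bp.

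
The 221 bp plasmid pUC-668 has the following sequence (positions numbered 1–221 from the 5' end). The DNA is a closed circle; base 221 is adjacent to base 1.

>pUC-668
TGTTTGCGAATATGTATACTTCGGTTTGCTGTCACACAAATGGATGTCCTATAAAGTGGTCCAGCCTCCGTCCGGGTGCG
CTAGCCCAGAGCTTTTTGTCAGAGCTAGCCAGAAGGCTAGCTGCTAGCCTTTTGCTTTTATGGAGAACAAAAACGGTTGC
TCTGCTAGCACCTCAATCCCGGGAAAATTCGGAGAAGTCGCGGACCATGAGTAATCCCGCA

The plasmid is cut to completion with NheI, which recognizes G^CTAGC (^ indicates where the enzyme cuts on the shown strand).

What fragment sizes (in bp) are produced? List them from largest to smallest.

NheI sites (GCTAGC) start at positions 80, 104, 116, 123, 164.
NheI cuts after the first base of each site, so after positions 80, 104, 116, 123, 164.
Circular molecule, 5 cuts → 5 fragments:
  81–104 → 24 bp
  105–116 → 12 bp
  117–123 → 7 bp
  124–164 → 41 bp
  165–221 then 1–80 → 57 + 80 = 137 bp
Sorted largest to smallest: 137, 41, 24, 12, 7 bp.

137, 41, 24, 12, 7 bp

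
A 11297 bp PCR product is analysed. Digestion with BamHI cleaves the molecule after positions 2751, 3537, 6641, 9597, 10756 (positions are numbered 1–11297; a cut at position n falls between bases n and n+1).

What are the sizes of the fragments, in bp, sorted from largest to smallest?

Linear molecule, 5 cuts → 6 fragments:
  2751 − 0 = 2751 bp
  3537 − 2751 = 786 bp
  6641 − 3537 = 3104 bp
  9597 − 6641 = 2956 bp
  10756 − 9597 = 1159 bp
  11297 − 10756 = 541 bp
Sorted largest to smallest: 3104, 2956, 2751, 1159, 786, 541 bp.

3104, 2956, 2751, 1159, 786, 541 bp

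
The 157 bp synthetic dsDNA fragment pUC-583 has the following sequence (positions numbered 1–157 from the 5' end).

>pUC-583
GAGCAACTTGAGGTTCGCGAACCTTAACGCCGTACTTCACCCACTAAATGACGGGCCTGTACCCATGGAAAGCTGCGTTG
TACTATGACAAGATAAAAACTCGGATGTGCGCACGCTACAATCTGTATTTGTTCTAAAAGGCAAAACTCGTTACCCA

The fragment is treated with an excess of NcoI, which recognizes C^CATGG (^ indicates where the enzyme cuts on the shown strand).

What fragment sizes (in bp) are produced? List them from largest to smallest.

The NcoI site (CCATGG) starts at position 63.
NcoI cuts after the first base of each site, so after position 63.
Linear molecule, 1 cut → 2 fragments:
  1–63 → 63 bp
  64–157 → 94 bp
Sorted largest to smallest: 94, 63 bp.

94, 63 bp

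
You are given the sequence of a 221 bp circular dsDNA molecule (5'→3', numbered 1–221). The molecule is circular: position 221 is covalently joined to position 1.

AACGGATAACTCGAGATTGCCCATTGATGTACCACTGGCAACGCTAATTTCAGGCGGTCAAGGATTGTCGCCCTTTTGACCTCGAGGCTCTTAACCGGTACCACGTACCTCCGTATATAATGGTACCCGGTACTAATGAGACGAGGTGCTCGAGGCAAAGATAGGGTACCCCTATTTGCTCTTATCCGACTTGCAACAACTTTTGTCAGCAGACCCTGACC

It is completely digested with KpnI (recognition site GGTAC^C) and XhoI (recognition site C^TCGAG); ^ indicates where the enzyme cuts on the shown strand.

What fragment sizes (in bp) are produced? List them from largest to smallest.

71, 62, 25, 23, 20, 20 bp

KpnI sites (GGTACC) start at positions 97, 122, 165.
KpnI cuts after base 5 of each site (before the last base), so after positions 101, 126, 169.
XhoI sites (CTCGAG) start at positions 10, 81, 149.
XhoI cuts after the first base of each site, so after positions 10, 81, 149.
Combined cut positions: 10, 81, 101, 126, 149, 169.
Circular molecule, 6 cuts → 6 fragments:
  11–81 → 71 bp
  82–101 → 20 bp
  102–126 → 25 bp
  127–149 → 23 bp
  150–169 → 20 bp
  170–221 then 1–10 → 52 + 10 = 62 bp
Sorted largest to smallest: 71, 62, 25, 23, 20, 20 bp.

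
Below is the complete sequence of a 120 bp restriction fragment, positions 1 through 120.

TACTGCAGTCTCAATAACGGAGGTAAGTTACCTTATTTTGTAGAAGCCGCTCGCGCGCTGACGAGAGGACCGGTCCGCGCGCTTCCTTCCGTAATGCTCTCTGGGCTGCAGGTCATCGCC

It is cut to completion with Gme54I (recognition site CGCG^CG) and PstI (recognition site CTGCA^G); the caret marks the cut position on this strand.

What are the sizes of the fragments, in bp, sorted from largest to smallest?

Gme54I sites (CGCGCG) start at positions 52, 76.
Gme54I cuts after base 4 of each site, so after positions 55, 79.
PstI sites (CTGCAG) start at positions 3, 106.
PstI cuts after base 5 of each site (before the last base), so after positions 7, 110.
Combined cut positions: 7, 55, 79, 110.
Linear molecule, 4 cuts → 5 fragments:
  1–7 → 7 bp
  8–55 → 48 bp
  56–79 → 24 bp
  80–110 → 31 bp
  111–120 → 10 bp
Sorted largest to smallest: 48, 31, 24, 10, 7 bp.

48, 31, 24, 10, 7 bp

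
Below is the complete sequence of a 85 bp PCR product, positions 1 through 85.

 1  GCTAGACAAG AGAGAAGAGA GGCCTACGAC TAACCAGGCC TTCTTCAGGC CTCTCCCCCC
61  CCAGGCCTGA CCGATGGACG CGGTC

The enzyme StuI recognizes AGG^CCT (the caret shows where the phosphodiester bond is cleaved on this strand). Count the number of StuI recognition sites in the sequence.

4

AGGCCT occurs starting at positions 20, 36, 47, 63.
StuI cuts at 4 sites.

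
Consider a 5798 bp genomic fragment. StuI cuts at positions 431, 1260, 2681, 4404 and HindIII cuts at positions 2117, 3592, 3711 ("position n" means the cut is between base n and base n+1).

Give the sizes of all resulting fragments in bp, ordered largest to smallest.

Combined cut positions (sorted): 431, 1260, 2117, 2681, 3592, 3711, 4404.
Linear molecule, 7 cuts → 8 fragments:
  431 − 0 = 431 bp
  1260 − 431 = 829 bp
  2117 − 1260 = 857 bp
  2681 − 2117 = 564 bp
  3592 − 2681 = 911 bp
  3711 − 3592 = 119 bp
  4404 − 3711 = 693 bp
  5798 − 4404 = 1394 bp
Sorted largest to smallest: 1394, 911, 857, 829, 693, 564, 431, 119 bp.

1394, 911, 857, 829, 693, 564, 431, 119 bp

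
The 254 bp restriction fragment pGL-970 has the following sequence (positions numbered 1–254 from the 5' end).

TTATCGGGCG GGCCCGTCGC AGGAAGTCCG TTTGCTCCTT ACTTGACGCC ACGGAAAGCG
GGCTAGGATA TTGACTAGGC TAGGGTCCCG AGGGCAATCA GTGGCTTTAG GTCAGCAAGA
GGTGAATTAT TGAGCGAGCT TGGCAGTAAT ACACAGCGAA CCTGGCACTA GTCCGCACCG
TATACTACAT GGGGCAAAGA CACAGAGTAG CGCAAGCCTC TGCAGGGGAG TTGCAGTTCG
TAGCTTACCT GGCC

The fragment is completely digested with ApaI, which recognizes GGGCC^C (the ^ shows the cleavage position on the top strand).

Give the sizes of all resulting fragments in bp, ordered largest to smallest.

The ApaI site (GGGCCC) starts at position 10.
ApaI cuts after base 5 of each site (before the last base), so after position 14.
Linear molecule, 1 cut → 2 fragments:
  1–14 → 14 bp
  15–254 → 240 bp
Sorted largest to smallest: 240, 14 bp.

240, 14 bp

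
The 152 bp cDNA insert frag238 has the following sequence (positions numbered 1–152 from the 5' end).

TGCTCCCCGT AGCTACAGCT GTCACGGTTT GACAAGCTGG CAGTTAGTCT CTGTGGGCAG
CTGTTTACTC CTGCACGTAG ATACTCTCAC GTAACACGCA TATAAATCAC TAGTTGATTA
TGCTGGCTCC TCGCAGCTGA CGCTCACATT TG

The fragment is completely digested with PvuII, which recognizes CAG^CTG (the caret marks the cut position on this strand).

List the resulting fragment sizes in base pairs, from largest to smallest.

76, 42, 18, 16 bp

PvuII sites (CAGCTG) start at positions 16, 58, 134.
PvuII cuts after base 3 of each site, so after positions 18, 60, 136.
Linear molecule, 3 cuts → 4 fragments:
  1–18 → 18 bp
  19–60 → 42 bp
  61–136 → 76 bp
  137–152 → 16 bp
Sorted largest to smallest: 76, 42, 18, 16 bp.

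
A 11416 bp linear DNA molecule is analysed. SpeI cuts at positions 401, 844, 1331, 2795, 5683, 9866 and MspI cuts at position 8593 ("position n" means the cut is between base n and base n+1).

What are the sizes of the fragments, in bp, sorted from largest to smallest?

2910, 2888, 1550, 1464, 1273, 487, 443, 401 bp

Combined cut positions (sorted): 401, 844, 1331, 2795, 5683, 8593, 9866.
Linear molecule, 7 cuts → 8 fragments:
  401 − 0 = 401 bp
  844 − 401 = 443 bp
  1331 − 844 = 487 bp
  2795 − 1331 = 1464 bp
  5683 − 2795 = 2888 bp
  8593 − 5683 = 2910 bp
  9866 − 8593 = 1273 bp
  11416 − 9866 = 1550 bp
Sorted largest to smallest: 2910, 2888, 1550, 1464, 1273, 487, 443, 401 bp.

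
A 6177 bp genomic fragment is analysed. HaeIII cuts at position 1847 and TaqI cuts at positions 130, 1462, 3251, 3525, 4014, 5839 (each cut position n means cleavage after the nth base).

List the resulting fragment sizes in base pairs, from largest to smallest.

1825, 1404, 1332, 489, 385, 338, 274, 130 bp

Combined cut positions (sorted): 130, 1462, 1847, 3251, 3525, 4014, 5839.
Linear molecule, 7 cuts → 8 fragments:
  130 − 0 = 130 bp
  1462 − 130 = 1332 bp
  1847 − 1462 = 385 bp
  3251 − 1847 = 1404 bp
  3525 − 3251 = 274 bp
  4014 − 3525 = 489 bp
  5839 − 4014 = 1825 bp
  6177 − 5839 = 338 bp
Sorted largest to smallest: 1825, 1404, 1332, 489, 385, 338, 274, 130 bp.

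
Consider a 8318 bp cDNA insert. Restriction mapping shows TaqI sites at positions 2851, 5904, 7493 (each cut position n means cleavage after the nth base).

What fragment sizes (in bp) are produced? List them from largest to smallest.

3053, 2851, 1589, 825 bp

Linear molecule, 3 cuts → 4 fragments:
  2851 − 0 = 2851 bp
  5904 − 2851 = 3053 bp
  7493 − 5904 = 1589 bp
  8318 − 7493 = 825 bp
Sorted largest to smallest: 3053, 2851, 1589, 825 bp.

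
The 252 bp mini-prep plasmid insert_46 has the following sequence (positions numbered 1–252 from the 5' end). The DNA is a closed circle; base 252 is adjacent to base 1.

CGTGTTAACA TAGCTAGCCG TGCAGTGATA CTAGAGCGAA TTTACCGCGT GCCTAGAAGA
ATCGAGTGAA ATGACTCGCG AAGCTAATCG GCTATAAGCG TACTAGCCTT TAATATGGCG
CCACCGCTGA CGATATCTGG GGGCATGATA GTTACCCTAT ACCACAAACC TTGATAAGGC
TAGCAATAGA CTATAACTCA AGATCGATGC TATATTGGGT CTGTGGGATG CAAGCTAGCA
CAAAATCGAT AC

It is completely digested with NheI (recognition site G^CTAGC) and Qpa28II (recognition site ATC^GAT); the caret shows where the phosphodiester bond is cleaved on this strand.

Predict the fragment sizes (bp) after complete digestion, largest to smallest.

NheI sites (GCTAGC) start at positions 13, 179, 234.
NheI cuts after the first base of each site, so after positions 13, 179, 234.
Qpa28II sites (ATCGAT) start at positions 203, 245.
Qpa28II cuts after base 3 of each site, so after positions 205, 247.
Combined cut positions: 13, 179, 205, 234, 247.
Circular molecule, 5 cuts → 5 fragments:
  14–179 → 166 bp
  180–205 → 26 bp
  206–234 → 29 bp
  235–247 → 13 bp
  248–252 then 1–13 → 5 + 13 = 18 bp
Sorted largest to smallest: 166, 29, 26, 18, 13 bp.

166, 29, 26, 18, 13 bp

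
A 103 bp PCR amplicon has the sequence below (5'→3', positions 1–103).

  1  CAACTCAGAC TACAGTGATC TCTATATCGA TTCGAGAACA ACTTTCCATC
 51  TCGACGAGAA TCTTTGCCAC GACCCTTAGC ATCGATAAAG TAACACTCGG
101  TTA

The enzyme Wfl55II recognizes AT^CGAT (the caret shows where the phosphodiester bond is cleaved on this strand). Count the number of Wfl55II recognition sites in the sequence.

ATCGAT occurs starting at positions 26, 81.
Wfl55II cuts at 2 sites.

2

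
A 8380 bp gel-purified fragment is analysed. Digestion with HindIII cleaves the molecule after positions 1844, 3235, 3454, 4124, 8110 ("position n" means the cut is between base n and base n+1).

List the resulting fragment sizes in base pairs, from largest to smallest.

3986, 1844, 1391, 670, 270, 219 bp

Linear molecule, 5 cuts → 6 fragments:
  1844 − 0 = 1844 bp
  3235 − 1844 = 1391 bp
  3454 − 3235 = 219 bp
  4124 − 3454 = 670 bp
  8110 − 4124 = 3986 bp
  8380 − 8110 = 270 bp
Sorted largest to smallest: 3986, 1844, 1391, 670, 270, 219 bp.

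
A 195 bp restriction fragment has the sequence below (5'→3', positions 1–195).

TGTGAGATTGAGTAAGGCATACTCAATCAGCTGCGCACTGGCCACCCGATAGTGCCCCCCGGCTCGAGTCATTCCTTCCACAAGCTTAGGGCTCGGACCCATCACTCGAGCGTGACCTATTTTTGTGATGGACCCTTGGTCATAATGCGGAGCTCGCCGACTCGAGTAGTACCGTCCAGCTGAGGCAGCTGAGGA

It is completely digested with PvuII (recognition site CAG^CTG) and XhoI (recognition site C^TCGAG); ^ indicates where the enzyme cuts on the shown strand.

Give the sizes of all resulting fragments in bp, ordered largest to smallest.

PvuII sites (CAGCTG) start at positions 28, 177, 186.
PvuII cuts after base 3 of each site, so after positions 30, 179, 188.
XhoI sites (CTCGAG) start at positions 63, 105, 161.
XhoI cuts after the first base of each site, so after positions 63, 105, 161.
Combined cut positions: 30, 63, 105, 161, 179, 188.
Linear molecule, 6 cuts → 7 fragments:
  1–30 → 30 bp
  31–63 → 33 bp
  64–105 → 42 bp
  106–161 → 56 bp
  162–179 → 18 bp
  180–188 → 9 bp
  189–195 → 7 bp
Sorted largest to smallest: 56, 42, 33, 30, 18, 9, 7 bp.

56, 42, 33, 30, 18, 9, 7 bp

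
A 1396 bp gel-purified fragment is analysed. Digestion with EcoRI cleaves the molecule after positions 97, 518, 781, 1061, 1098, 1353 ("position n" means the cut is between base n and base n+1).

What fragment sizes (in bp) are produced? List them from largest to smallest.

421, 280, 263, 255, 97, 43, 37 bp

Linear molecule, 6 cuts → 7 fragments:
  97 − 0 = 97 bp
  518 − 97 = 421 bp
  781 − 518 = 263 bp
  1061 − 781 = 280 bp
  1098 − 1061 = 37 bp
  1353 − 1098 = 255 bp
  1396 − 1353 = 43 bp
Sorted largest to smallest: 421, 280, 263, 255, 97, 43, 37 bp.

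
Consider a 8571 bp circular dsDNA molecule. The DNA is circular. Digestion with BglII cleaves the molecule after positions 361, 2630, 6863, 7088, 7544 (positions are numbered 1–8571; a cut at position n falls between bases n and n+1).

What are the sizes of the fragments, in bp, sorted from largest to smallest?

4233, 2269, 1388, 456, 225 bp

Circular molecule, 5 cuts → 5 fragments:
  2630 − 361 = 2269 bp
  6863 − 2630 = 4233 bp
  7088 − 6863 = 225 bp
  7544 − 7088 = 456 bp
  wrap: 8571 − 7544 + 361 = 1388 bp
Sorted largest to smallest: 4233, 2269, 1388, 456, 225 bp.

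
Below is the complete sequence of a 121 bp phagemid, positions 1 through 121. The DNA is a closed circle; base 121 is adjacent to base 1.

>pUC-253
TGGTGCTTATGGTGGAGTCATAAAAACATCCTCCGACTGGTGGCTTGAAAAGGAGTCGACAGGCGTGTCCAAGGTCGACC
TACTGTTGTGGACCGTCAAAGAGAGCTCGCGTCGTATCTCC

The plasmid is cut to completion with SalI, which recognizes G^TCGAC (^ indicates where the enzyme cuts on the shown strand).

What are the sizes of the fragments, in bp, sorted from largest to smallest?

102, 19 bp

SalI sites (GTCGAC) start at positions 55, 74.
SalI cuts after the first base of each site, so after positions 55, 74.
Circular molecule, 2 cuts → 2 fragments:
  56–74 → 19 bp
  75–121 then 1–55 → 47 + 55 = 102 bp
Sorted largest to smallest: 102, 19 bp.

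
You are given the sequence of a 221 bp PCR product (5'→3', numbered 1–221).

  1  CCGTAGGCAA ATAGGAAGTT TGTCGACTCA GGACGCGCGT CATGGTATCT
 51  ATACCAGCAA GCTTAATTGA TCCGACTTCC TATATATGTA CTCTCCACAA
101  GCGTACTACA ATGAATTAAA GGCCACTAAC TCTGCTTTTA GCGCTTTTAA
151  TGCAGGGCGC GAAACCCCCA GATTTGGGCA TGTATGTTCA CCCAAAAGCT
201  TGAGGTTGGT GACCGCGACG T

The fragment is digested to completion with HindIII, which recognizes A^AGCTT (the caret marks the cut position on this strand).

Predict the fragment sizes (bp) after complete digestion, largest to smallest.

HindIII sites (AAGCTT) start at positions 59, 196.
HindIII cuts after the first base of each site, so after positions 59, 196.
Linear molecule, 2 cuts → 3 fragments:
  1–59 → 59 bp
  60–196 → 137 bp
  197–221 → 25 bp
Sorted largest to smallest: 137, 59, 25 bp.

137, 59, 25 bp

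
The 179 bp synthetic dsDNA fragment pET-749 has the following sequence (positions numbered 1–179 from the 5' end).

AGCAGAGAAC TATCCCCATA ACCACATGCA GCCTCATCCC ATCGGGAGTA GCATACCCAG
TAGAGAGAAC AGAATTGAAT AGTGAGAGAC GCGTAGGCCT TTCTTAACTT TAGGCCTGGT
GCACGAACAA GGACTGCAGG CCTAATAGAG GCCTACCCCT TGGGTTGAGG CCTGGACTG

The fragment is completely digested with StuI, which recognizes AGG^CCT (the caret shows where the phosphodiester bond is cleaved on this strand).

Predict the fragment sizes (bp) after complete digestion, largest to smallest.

StuI sites (AGGCCT) start at positions 95, 112, 138, 149, 168.
StuI cuts after base 3 of each site, so after positions 97, 114, 140, 151, 170.
Linear molecule, 5 cuts → 6 fragments:
  1–97 → 97 bp
  98–114 → 17 bp
  115–140 → 26 bp
  141–151 → 11 bp
  152–170 → 19 bp
  171–179 → 9 bp
Sorted largest to smallest: 97, 26, 19, 17, 11, 9 bp.

97, 26, 19, 17, 11, 9 bp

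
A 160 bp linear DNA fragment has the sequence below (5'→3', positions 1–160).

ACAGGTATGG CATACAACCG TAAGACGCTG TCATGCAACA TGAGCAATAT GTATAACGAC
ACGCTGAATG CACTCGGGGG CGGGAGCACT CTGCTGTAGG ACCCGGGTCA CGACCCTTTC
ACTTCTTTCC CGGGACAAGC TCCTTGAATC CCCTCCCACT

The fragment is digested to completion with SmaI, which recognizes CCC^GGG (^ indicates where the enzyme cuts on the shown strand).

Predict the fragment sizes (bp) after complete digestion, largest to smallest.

SmaI sites (CCCGGG) start at positions 102, 129.
SmaI cuts after base 3 of each site, so after positions 104, 131.
Linear molecule, 2 cuts → 3 fragments:
  1–104 → 104 bp
  105–131 → 27 bp
  132–160 → 29 bp
Sorted largest to smallest: 104, 29, 27 bp.

104, 29, 27 bp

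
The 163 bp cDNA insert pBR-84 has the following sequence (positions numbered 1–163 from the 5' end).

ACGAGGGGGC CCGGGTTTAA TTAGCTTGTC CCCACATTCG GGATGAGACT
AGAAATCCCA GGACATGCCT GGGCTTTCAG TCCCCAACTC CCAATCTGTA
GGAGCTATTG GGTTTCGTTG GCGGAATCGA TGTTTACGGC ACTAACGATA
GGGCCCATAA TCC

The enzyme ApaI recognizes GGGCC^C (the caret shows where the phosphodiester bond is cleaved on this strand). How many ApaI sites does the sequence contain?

GGGCCC occurs starting at positions 7, 151.
ApaI cuts at 2 sites.

2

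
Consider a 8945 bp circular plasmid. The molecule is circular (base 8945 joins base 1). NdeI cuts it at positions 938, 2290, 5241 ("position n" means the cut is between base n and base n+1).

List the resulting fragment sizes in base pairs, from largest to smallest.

4642, 2951, 1352 bp

Circular molecule, 3 cuts → 3 fragments:
  2290 − 938 = 1352 bp
  5241 − 2290 = 2951 bp
  wrap: 8945 − 5241 + 938 = 4642 bp
Sorted largest to smallest: 4642, 2951, 1352 bp.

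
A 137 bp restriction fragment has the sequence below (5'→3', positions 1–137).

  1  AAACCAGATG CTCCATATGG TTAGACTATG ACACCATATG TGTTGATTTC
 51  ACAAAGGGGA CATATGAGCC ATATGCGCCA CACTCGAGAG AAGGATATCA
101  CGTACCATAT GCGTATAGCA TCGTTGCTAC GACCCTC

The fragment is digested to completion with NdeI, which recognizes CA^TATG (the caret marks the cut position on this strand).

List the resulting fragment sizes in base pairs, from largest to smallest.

NdeI sites (CATATG) start at positions 14, 35, 61, 70, 106.
NdeI cuts after base 2 of each site, so after positions 15, 36, 62, 71, 107.
Linear molecule, 5 cuts → 6 fragments:
  1–15 → 15 bp
  16–36 → 21 bp
  37–62 → 26 bp
  63–71 → 9 bp
  72–107 → 36 bp
  108–137 → 30 bp
Sorted largest to smallest: 36, 30, 26, 21, 15, 9 bp.

36, 30, 26, 21, 15, 9 bp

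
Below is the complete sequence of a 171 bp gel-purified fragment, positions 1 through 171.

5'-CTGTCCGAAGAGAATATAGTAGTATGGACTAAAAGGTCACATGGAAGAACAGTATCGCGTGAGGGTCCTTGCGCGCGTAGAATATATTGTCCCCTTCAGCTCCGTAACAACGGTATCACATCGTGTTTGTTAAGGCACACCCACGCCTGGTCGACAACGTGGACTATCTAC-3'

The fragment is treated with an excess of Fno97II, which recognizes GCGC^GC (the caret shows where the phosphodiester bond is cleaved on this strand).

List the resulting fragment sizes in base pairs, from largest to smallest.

The Fno97II site (GCGCGC) starts at position 71.
Fno97II cuts after base 4 of each site, so after position 74.
Linear molecule, 1 cut → 2 fragments:
  1–74 → 74 bp
  75–171 → 97 bp
Sorted largest to smallest: 97, 74 bp.

97, 74 bp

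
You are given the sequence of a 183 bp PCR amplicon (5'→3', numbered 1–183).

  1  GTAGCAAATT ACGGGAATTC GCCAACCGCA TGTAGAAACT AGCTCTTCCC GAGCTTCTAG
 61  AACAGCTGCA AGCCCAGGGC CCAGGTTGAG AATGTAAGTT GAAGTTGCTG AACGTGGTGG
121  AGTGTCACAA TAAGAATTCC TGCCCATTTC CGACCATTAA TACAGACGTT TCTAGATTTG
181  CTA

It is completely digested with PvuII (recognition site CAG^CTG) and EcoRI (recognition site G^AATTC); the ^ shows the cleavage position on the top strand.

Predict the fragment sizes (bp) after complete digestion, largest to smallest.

69, 50, 49, 15 bp

The PvuII site (CAGCTG) starts at position 63.
PvuII cuts after base 3 of each site, so after position 65.
EcoRI sites (GAATTC) start at positions 15, 134.
EcoRI cuts after the first base of each site, so after positions 15, 134.
Combined cut positions: 15, 65, 134.
Linear molecule, 3 cuts → 4 fragments:
  1–15 → 15 bp
  16–65 → 50 bp
  66–134 → 69 bp
  135–183 → 49 bp
Sorted largest to smallest: 69, 50, 49, 15 bp.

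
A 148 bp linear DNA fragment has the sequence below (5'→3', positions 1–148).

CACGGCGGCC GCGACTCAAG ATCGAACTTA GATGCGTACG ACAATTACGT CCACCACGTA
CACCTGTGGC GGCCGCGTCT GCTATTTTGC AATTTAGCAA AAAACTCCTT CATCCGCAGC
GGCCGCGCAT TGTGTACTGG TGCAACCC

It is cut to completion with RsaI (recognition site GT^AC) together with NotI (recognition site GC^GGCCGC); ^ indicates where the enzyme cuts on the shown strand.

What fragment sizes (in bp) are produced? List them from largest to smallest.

RsaI sites (GTAC) start at positions 36, 58, 134.
RsaI cuts after base 2 of each site, so after positions 37, 59, 135.
NotI sites (GCGGCCGC) start at positions 5, 69, 119.
NotI cuts after base 2 of each site, so after positions 6, 70, 120.
Combined cut positions: 6, 37, 59, 70, 120, 135.
Linear molecule, 6 cuts → 7 fragments:
  1–6 → 6 bp
  7–37 → 31 bp
  38–59 → 22 bp
  60–70 → 11 bp
  71–120 → 50 bp
  121–135 → 15 bp
  136–148 → 13 bp
Sorted largest to smallest: 50, 31, 22, 15, 13, 11, 6 bp.

50, 31, 22, 15, 13, 11, 6 bp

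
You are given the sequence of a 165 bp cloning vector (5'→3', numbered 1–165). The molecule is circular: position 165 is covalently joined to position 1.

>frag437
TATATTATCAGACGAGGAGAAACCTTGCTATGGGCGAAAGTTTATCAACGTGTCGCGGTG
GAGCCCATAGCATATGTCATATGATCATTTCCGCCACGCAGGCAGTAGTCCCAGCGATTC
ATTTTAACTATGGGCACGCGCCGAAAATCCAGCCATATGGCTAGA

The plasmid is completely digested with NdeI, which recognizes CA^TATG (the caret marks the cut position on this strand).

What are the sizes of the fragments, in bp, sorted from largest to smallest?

NdeI sites (CATATG) start at positions 71, 78, 154.
NdeI cuts after base 2 of each site, so after positions 72, 79, 155.
Circular molecule, 3 cuts → 3 fragments:
  73–79 → 7 bp
  80–155 → 76 bp
  156–165 then 1–72 → 10 + 72 = 82 bp
Sorted largest to smallest: 82, 76, 7 bp.

82, 76, 7 bp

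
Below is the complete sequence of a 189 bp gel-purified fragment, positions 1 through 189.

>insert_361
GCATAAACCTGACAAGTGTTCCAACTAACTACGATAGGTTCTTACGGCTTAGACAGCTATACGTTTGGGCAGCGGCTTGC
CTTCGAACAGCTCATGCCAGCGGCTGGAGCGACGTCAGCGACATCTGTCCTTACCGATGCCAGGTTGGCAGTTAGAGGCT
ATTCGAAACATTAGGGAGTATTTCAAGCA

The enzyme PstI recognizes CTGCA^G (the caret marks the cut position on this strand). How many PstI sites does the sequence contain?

No occurrence of CTGCAG is present in the sequence.
PstI does not cut: 0 sites.

0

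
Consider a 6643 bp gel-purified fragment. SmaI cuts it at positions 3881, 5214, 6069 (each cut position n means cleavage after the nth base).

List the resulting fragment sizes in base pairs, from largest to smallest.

Linear molecule, 3 cuts → 4 fragments:
  3881 − 0 = 3881 bp
  5214 − 3881 = 1333 bp
  6069 − 5214 = 855 bp
  6643 − 6069 = 574 bp
Sorted largest to smallest: 3881, 1333, 855, 574 bp.

3881, 1333, 855, 574 bp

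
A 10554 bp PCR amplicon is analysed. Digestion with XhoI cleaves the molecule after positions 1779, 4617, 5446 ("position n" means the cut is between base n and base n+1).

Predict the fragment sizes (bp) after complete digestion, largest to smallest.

5108, 2838, 1779, 829 bp

Linear molecule, 3 cuts → 4 fragments:
  1779 − 0 = 1779 bp
  4617 − 1779 = 2838 bp
  5446 − 4617 = 829 bp
  10554 − 5446 = 5108 bp
Sorted largest to smallest: 5108, 2838, 1779, 829 bp.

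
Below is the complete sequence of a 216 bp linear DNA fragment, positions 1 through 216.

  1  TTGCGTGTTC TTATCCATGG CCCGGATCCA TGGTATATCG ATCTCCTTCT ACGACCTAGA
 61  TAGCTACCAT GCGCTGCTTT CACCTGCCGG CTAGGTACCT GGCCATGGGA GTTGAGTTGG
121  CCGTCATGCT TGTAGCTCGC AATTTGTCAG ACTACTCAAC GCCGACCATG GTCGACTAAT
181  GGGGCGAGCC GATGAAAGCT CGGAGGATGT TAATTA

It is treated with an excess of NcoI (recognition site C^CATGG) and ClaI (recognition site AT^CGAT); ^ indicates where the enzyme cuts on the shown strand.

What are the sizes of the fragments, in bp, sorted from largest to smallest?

NcoI sites (CCATGG) start at positions 15, 28, 103, 166.
NcoI cuts after the first base of each site, so after positions 15, 28, 103, 166.
The ClaI site (ATCGAT) starts at position 37.
ClaI cuts after base 2 of each site, so after position 38.
Combined cut positions: 15, 28, 38, 103, 166.
Linear molecule, 5 cuts → 6 fragments:
  1–15 → 15 bp
  16–28 → 13 bp
  29–38 → 10 bp
  39–103 → 65 bp
  104–166 → 63 bp
  167–216 → 50 bp
Sorted largest to smallest: 65, 63, 50, 15, 13, 10 bp.

65, 63, 50, 15, 13, 10 bp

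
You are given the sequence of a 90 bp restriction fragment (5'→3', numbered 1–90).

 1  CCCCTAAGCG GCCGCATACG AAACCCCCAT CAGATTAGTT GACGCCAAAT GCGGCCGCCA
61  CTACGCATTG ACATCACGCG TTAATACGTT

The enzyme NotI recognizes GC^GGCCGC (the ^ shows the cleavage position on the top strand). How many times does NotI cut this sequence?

GCGGCCGC occurs starting at positions 8, 51.
NotI cuts at 2 sites.

2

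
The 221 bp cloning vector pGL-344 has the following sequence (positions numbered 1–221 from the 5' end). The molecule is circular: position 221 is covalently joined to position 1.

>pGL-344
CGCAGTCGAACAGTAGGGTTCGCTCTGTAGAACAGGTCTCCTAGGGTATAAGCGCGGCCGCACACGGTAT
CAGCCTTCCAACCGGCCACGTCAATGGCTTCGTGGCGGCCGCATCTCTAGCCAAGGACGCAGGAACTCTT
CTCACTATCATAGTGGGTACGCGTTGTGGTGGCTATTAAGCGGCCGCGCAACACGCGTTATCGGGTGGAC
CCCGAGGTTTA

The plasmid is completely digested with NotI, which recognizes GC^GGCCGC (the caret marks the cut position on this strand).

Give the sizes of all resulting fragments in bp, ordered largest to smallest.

NotI sites (GCGGCCGC) start at positions 54, 105, 180.
NotI cuts after base 2 of each site, so after positions 55, 106, 181.
Circular molecule, 3 cuts → 3 fragments:
  56–106 → 51 bp
  107–181 → 75 bp
  182–221 then 1–55 → 40 + 55 = 95 bp
Sorted largest to smallest: 95, 75, 51 bp.

95, 75, 51 bp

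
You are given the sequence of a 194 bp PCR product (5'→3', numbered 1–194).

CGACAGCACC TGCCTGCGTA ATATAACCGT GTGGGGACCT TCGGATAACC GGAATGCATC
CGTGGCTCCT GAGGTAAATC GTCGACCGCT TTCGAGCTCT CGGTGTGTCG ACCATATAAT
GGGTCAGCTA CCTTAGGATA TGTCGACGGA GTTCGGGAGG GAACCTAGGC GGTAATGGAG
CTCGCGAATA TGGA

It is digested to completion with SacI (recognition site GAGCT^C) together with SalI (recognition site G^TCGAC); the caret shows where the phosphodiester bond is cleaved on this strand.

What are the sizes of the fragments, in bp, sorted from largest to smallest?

SacI sites (GAGCTC) start at positions 94, 178.
SacI cuts after base 5 of each site (before the last base), so after positions 98, 182.
SalI sites (GTCGAC) start at positions 81, 107, 142.
SalI cuts after the first base of each site, so after positions 81, 107, 142.
Combined cut positions: 81, 98, 107, 142, 182.
Linear molecule, 5 cuts → 6 fragments:
  1–81 → 81 bp
  82–98 → 17 bp
  99–107 → 9 bp
  108–142 → 35 bp
  143–182 → 40 bp
  183–194 → 12 bp
Sorted largest to smallest: 81, 40, 35, 17, 12, 9 bp.

81, 40, 35, 17, 12, 9 bp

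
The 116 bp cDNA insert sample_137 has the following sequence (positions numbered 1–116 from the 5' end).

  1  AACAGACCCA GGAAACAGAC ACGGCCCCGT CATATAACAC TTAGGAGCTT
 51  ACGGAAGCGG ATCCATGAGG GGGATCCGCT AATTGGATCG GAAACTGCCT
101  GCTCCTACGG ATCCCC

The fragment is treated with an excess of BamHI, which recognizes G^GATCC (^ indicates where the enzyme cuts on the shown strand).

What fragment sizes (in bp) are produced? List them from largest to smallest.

BamHI sites (GGATCC) start at positions 59, 72, 109.
BamHI cuts after the first base of each site, so after positions 59, 72, 109.
Linear molecule, 3 cuts → 4 fragments:
  1–59 → 59 bp
  60–72 → 13 bp
  73–109 → 37 bp
  110–116 → 7 bp
Sorted largest to smallest: 59, 37, 13, 7 bp.

59, 37, 13, 7 bp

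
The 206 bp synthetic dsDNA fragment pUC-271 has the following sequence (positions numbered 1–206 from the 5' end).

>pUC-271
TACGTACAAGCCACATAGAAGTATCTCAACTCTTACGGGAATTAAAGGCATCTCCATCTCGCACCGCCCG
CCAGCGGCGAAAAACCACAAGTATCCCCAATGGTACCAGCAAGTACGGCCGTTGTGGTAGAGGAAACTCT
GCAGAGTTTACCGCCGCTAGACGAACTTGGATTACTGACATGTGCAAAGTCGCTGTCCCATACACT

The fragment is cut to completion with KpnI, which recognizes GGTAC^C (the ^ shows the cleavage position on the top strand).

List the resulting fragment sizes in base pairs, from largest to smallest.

106, 100 bp

The KpnI site (GGTACC) starts at position 102.
KpnI cuts after base 5 of each site (before the last base), so after position 106.
Linear molecule, 1 cut → 2 fragments:
  1–106 → 106 bp
  107–206 → 100 bp
Sorted largest to smallest: 106, 100 bp.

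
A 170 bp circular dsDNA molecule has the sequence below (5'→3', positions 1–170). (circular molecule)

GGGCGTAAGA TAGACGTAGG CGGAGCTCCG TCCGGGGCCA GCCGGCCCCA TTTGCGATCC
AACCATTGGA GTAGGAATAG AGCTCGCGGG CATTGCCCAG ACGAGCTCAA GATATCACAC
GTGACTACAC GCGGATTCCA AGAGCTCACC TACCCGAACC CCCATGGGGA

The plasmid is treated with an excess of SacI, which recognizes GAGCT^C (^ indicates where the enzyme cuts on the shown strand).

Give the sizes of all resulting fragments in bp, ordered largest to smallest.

57, 51, 39, 23 bp

SacI sites (GAGCTC) start at positions 23, 80, 103, 142.
SacI cuts after base 5 of each site (before the last base), so after positions 27, 84, 107, 146.
Circular molecule, 4 cuts → 4 fragments:
  28–84 → 57 bp
  85–107 → 23 bp
  108–146 → 39 bp
  147–170 then 1–27 → 24 + 27 = 51 bp
Sorted largest to smallest: 57, 51, 39, 23 bp.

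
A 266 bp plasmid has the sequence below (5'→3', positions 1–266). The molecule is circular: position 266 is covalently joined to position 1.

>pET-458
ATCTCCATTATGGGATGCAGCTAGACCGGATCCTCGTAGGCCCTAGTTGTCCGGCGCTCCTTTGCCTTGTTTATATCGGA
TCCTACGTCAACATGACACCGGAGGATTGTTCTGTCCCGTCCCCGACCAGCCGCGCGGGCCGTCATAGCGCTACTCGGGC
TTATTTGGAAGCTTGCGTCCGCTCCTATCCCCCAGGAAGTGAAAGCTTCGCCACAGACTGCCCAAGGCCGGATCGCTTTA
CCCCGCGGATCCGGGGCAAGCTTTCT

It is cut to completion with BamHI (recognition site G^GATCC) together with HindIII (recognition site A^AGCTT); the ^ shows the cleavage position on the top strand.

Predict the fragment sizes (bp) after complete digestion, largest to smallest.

BamHI sites (GGATCC) start at positions 28, 78, 247.
BamHI cuts after the first base of each site, so after positions 28, 78, 247.
HindIII sites (AAGCTT) start at positions 169, 203, 258.
HindIII cuts after the first base of each site, so after positions 169, 203, 258.
Combined cut positions: 28, 78, 169, 203, 247, 258.
Circular molecule, 6 cuts → 6 fragments:
  29–78 → 50 bp
  79–169 → 91 bp
  170–203 → 34 bp
  204–247 → 44 bp
  248–258 → 11 bp
  259–266 then 1–28 → 8 + 28 = 36 bp
Sorted largest to smallest: 91, 50, 44, 36, 34, 11 bp.

91, 50, 44, 36, 34, 11 bp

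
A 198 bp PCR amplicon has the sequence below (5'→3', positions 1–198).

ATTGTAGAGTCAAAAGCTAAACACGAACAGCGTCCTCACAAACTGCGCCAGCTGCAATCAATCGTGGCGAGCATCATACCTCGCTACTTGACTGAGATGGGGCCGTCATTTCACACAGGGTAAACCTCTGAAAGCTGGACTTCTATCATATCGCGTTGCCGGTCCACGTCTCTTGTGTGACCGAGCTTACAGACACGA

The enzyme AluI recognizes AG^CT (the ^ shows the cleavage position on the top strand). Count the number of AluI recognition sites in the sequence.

AGCT occurs starting at positions 15, 50, 133, 184.
AluI cuts at 4 sites.

4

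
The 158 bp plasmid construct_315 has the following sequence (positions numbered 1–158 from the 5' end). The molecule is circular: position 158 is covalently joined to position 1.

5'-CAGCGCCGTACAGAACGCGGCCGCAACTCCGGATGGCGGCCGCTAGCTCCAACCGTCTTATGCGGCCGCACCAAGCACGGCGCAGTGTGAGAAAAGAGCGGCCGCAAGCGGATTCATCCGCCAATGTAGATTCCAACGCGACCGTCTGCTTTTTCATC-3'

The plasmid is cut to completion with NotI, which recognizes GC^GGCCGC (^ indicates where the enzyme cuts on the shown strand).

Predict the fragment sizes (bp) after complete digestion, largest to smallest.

NotI sites (GCGGCCGC) start at positions 17, 36, 62, 98.
NotI cuts after base 2 of each site, so after positions 18, 37, 63, 99.
Circular molecule, 4 cuts → 4 fragments:
  19–37 → 19 bp
  38–63 → 26 bp
  64–99 → 36 bp
  100–158 then 1–18 → 59 + 18 = 77 bp
Sorted largest to smallest: 77, 36, 26, 19 bp.

77, 36, 26, 19 bp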